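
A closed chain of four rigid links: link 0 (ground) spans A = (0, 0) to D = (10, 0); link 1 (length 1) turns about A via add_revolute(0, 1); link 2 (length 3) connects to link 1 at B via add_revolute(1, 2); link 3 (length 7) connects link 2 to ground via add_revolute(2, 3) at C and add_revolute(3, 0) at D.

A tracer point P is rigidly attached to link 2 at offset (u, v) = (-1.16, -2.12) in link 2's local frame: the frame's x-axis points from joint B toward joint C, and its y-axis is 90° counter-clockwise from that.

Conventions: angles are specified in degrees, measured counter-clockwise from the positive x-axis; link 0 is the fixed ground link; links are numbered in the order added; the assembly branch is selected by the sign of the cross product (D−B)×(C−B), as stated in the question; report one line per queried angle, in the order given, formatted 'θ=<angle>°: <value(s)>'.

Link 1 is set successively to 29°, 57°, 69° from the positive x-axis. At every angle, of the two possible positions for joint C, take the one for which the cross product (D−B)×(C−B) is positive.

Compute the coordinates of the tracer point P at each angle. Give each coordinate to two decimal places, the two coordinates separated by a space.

A=(0,0), D=(10.00,0)
θ=29°: B = A + 1.00·(cos29°, sin29°) = (0.8746, 0.4848)
θ=29°: |BD| = 9.1382
θ=29°: circle(B,3.00) ∩ circle(D,7.00): a=2.3805, h=1.8257
θ=29°:   candidates: C₊=(3.3486,2.1816) cross=16.684; C₋=(3.1549,-1.4646) cross=-16.684
θ=29°:   branch + wants cross > 0 → take C=(3.3486,2.1816) (cross=16.684)
θ=29°: ex = (C−B)/|BC| = (0.8247,0.5656); ey = (-0.5656,0.8247)
θ=29°: P = B + -1.16·ex + -2.12·ey = (1.1171,-1.9196)
θ=57°: B = A + 1.00·(cos57°, sin57°) = (0.5446, 0.8387)
θ=57°: |BD| = 9.4925
θ=57°: circle(B,3.00) ∩ circle(D,7.00): a=2.6393, h=1.4262
θ=57°:   candidates: C₊=(3.2996,2.0261) cross=13.538; C₋=(3.0476,-0.8151) cross=-13.538
θ=57°:   branch + wants cross > 0 → take C=(3.2996,2.0261) (cross=13.538)
θ=57°: ex = (C−B)/|BC| = (0.9183,0.3958); ey = (-0.3958,0.9183)
θ=57°: P = B + -1.16·ex + -2.12·ey = (0.3185,-1.5673)
θ=69°: B = A + 1.00·(cos69°, sin69°) = (0.3584, 0.9336)
θ=69°: |BD| = 9.6867
θ=69°: circle(B,3.00) ∩ circle(D,7.00): a=2.7787, h=1.1309
θ=69°:   candidates: C₊=(3.2331,1.7914) cross=10.955; C₋=(3.0151,-0.4599) cross=-10.955
θ=69°:   branch + wants cross > 0 → take C=(3.2331,1.7914) (cross=10.955)
θ=69°: ex = (C−B)/|BC| = (0.9582,0.2859); ey = (-0.2859,0.9582)
θ=69°: P = B + -1.16·ex + -2.12·ey = (-0.1470,-1.4296)

θ=29°: 1.12 -1.92
θ=57°: 0.32 -1.57
θ=69°: -0.15 -1.43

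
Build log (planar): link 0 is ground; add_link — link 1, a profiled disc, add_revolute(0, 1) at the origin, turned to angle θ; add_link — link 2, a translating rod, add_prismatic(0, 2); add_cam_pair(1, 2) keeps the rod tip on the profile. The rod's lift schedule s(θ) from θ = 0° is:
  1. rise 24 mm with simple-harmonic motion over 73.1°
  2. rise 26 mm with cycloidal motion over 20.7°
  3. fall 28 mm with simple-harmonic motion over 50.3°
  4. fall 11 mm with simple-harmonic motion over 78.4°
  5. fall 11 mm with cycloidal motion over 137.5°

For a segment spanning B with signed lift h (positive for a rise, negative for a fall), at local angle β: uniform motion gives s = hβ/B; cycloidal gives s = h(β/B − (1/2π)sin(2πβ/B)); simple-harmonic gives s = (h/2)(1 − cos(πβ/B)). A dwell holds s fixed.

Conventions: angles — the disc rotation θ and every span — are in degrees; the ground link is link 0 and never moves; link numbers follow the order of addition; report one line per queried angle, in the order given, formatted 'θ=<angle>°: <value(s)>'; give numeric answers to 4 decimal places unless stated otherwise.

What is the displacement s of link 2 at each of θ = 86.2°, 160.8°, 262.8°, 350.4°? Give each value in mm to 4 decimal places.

seg 1 [0°–73.1°] simple-harmonic, h=24: full span → s += 24 → s = 24.0000
seg 2 [73.1°–93.8°] cycloidal, h=26: θ=86.2° here. β=13.1, B=20.7. 26·(0.6329 − sin(2π·0.6329)/(2π)) = 19.5208 → s = 43.5208
seg 2 [73.1°–93.8°] cycloidal, h=26: full span → s += 26 → s = 50.0000
seg 3 [93.8°–144.1°] simple-harmonic, h=-28: full span → s += -28 → s = 22.0000
seg 4 [144.1°–222.5°] simple-harmonic, h=-11: θ=160.8° here. β=16.7, B=78.4. -11/2·(1 − cos(π·0.2130)) = -1.1862 → s = 20.8138
seg 4 [144.1°–222.5°] simple-harmonic, h=-11: full span → s += -11 → s = 11.0000
seg 5 [222.5°–360°] cycloidal, h=-11: θ=262.8° here. β=40.3, B=137.5. -11·(0.2931 − sin(2π·0.2931)/(2π)) = -1.5371 → s = 9.4629
seg 5 [222.5°–360°] cycloidal, h=-11: θ=350.4° here. β=127.9, B=137.5. -11·(0.9302 − sin(2π·0.9302)/(2π)) = -10.9756 → s = 0.0244

θ=86.2°: 43.5208
θ=160.8°: 20.8138
θ=262.8°: 9.4629
θ=350.4°: 0.0244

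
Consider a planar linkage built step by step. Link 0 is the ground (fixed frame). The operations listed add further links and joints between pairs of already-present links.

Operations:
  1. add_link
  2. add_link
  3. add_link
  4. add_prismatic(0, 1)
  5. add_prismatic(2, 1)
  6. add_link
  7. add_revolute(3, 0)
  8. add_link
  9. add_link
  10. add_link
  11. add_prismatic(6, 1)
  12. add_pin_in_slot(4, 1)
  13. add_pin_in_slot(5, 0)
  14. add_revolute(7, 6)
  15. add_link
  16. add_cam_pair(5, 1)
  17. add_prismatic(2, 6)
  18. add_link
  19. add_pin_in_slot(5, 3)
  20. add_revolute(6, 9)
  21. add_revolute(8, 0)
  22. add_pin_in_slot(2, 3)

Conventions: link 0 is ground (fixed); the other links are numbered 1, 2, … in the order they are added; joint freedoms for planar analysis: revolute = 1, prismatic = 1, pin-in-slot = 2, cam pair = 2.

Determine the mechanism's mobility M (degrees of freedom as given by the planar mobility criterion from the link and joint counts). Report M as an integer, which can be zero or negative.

L=1 J1=0 J2=0
add link → L=2 J1=0 J2=0
add link → L=3 J1=0 J2=0
add link → L=4 J1=0 J2=0
P@0,1 dof=1 J1 → L=4 J1=1 J2=0
P@2,1 dof=1 J1 → L=4 J1=2 J2=0
add link → L=5 J1=2 J2=0
R@3,0 dof=1 J1 → L=5 J1=3 J2=0
add link → L=6 J1=3 J2=0
add link → L=7 J1=3 J2=0
add link → L=8 J1=3 J2=0
P@6,1 dof=1 J1 → L=8 J1=4 J2=0
PS@4,1 dof=2 J2 → L=8 J1=4 J2=1
PS@5,0 dof=2 J2 → L=8 J1=4 J2=2
R@7,6 dof=1 J1 → L=8 J1=5 J2=2
add link → L=9 J1=5 J2=2
C@5,1 dof=2 J2 → L=9 J1=5 J2=3
P@2,6 dof=1 J1 → L=9 J1=6 J2=3
add link → L=10 J1=6 J2=3
PS@5,3 dof=2 J2 → L=10 J1=6 J2=4
R@6,9 dof=1 J1 → L=10 J1=7 J2=4
R@8,0 dof=1 J1 → L=10 J1=8 J2=4
PS@2,3 dof=2 J2 → L=10 J1=8 J2=5
M=3(L−1)−2J1−J2=3·9−2·8−5=6

M = 6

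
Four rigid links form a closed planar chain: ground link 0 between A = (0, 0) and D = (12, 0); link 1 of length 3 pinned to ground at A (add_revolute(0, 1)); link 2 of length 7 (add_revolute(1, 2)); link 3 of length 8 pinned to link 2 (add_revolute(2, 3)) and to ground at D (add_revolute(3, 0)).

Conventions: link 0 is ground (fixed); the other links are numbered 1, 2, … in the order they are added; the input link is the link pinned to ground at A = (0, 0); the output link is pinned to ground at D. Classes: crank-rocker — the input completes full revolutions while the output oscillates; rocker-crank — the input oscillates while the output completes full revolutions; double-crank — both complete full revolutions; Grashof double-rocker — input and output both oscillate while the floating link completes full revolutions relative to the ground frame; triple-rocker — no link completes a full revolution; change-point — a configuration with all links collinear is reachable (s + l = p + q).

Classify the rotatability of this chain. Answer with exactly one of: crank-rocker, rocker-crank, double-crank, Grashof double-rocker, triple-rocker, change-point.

lengths: ground=12, input=3, coupler=7, output=8
sorted: s=3 (shortest), l=12 (longest), p+q=15
s + l = 15 vs p + q = 15
s + l = p + q → change-point (collinear configuration reachable)

change-point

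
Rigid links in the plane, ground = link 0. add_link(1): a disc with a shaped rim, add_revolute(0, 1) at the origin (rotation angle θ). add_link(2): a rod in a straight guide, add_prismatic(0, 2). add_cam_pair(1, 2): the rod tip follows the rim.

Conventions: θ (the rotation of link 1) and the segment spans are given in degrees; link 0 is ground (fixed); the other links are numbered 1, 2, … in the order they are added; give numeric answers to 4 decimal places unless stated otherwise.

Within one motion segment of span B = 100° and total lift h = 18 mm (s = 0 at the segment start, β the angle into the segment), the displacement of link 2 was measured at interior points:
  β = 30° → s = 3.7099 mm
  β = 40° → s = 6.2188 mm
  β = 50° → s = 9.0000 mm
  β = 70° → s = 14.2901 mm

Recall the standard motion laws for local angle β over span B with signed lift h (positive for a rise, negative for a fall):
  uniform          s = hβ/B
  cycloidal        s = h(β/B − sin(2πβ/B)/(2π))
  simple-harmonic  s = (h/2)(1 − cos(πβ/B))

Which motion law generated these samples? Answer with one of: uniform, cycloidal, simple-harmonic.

candidates at β/B = r: uniform s = h·r (linear in β); cycloidal s = h·(r − sin(2πr)/(2π)); simple-harmonic s = (h/2)(1 − cos(πr))
β=30°: printed 3.7099 | uniform 5.4000, cycloidal 2.6754, simple-harmonic 3.7099
β=40°: printed 6.2188 | uniform 7.2000, cycloidal 5.5161, simple-harmonic 6.2188
β=50°: printed 9.0000 | uniform 9.0000, cycloidal 9.0000, simple-harmonic 9.0000
β=70°: printed 14.2901 | uniform 12.6000, cycloidal 15.3246, simple-harmonic 14.2901
only one law matches every sample → simple-harmonic

simple-harmonic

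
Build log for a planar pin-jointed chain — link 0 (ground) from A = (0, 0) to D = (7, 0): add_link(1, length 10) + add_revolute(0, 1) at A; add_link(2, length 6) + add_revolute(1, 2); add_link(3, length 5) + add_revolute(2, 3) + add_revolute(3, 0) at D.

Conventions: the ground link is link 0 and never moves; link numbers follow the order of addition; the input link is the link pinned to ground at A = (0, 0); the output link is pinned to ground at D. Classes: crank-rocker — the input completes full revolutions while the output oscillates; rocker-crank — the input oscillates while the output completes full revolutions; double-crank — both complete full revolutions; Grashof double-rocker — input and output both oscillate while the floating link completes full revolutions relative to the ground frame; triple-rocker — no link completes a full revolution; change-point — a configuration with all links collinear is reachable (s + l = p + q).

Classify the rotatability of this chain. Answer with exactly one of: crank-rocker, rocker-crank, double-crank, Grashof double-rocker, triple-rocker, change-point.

lengths: ground=7, input=10, coupler=6, output=5
sorted: s=5 (shortest), l=10 (longest), p+q=13
s + l = 15 vs p + q = 13
s + l > p + q → non-Grashof → no link fully rotates → triple-rocker

triple-rocker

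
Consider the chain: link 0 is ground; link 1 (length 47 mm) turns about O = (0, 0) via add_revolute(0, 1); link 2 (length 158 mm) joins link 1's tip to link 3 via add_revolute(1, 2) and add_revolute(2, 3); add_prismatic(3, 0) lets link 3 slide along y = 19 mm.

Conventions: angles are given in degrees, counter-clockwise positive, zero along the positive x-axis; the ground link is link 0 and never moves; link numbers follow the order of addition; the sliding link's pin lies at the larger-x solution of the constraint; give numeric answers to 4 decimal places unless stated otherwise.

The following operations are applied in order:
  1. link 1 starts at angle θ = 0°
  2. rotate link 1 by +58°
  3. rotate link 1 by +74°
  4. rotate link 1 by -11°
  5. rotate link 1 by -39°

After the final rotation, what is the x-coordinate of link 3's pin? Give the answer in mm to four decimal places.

geometry: r = 47 mm, L = 158 mm, e = 19 mm; θ starts at 0°
rotate link 1 by +58°: θ ← 0° +58° = 58°
rotate link 1 by +74°: θ ← 58° +74° = 132°
rotate link 1 by -11°: θ ← 132° -11° = 121°
rotate link 1 by -39°: θ ← 121° -39° = 82°
crank pin P = (r cos θ, r sin θ) = (6.541136, 46.542599)
h = r sin θ − e = 46.542599 − 19 = 27.542599
x = r cos θ + √(L² − h²) = 6.541136 + 155.580864 = 162.122000

162.1220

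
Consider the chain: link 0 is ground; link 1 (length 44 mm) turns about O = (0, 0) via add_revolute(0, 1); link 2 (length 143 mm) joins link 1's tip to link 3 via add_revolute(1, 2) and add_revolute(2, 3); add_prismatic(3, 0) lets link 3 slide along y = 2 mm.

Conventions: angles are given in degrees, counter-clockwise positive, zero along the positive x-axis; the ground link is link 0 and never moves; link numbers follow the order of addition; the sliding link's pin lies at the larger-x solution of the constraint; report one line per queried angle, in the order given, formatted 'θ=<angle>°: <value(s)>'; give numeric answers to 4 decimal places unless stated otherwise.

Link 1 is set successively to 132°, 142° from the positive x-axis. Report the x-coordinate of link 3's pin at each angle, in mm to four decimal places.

geometry: r = 44 mm, L = 143 mm, e = 2 mm
θ=132°: crank pin P = (r cos θ, r sin θ) = (-29.441747, 32.698372)
θ=132°: h = r sin θ − e = 32.698372 − 2 = 30.698372
θ=132°: x = r cos θ + √(L² − h²) = -29.441747 + 139.666066 = 110.224319
θ=142°: crank pin P = (r cos θ, r sin θ) = (-34.672473, 27.089105)
θ=142°: h = r sin θ − e = 27.089105 − 2 = 25.089105
θ=142°: x = r cos θ + √(L² − h²) = -34.672473 + 140.781877 = 106.109404

θ=132°: 110.2243
θ=142°: 106.1094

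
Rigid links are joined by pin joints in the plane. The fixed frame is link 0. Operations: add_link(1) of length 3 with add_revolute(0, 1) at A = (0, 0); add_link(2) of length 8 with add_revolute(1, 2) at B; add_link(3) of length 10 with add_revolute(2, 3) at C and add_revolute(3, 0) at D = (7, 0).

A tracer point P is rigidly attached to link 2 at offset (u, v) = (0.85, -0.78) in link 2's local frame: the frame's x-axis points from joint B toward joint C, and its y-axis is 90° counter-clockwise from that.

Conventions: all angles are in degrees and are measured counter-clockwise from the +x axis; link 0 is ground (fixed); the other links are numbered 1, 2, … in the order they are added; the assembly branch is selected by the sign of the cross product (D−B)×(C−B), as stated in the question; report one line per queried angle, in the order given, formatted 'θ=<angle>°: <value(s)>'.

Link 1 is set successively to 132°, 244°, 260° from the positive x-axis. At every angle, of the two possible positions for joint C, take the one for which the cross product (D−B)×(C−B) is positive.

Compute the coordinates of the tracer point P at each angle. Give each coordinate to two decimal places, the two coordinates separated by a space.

A=(0,0), D=(7.00,0)
θ=132°: B = A + 3.00·(cos132°, sin132°) = (-2.0074, 2.2294)
θ=132°: |BD| = 9.2792
θ=132°: circle(B,8.00) ∩ circle(D,10.00): a=2.6998, h=7.5307
θ=132°:   candidates: C₊=(2.4226,8.8909) cross=69.879; C₋=(-1.1960,-5.7293) cross=-69.879
θ=132°:   branch + wants cross > 0 → take C=(2.4226,8.8909) (cross=69.879)
θ=132°: ex = (C−B)/|BC| = (0.5538,0.8327); ey = (-0.8327,0.5538)
θ=132°: P = B + 0.85·ex + -0.78·ey = (-0.8872,2.5053)
θ=244°: B = A + 3.00·(cos244°, sin244°) = (-1.3151, -2.6964)
θ=244°: |BD| = 8.7414
θ=244°: circle(B,8.00) ∩ circle(D,10.00): a=2.3115, h=7.6588
θ=244°:   candidates: C₊=(-1.4788,5.3019) cross=66.948; C₋=(3.2461,-9.2687) cross=-66.948
θ=244°:   branch + wants cross > 0 → take C=(-1.4788,5.3019) (cross=66.948)
θ=244°: ex = (C−B)/|BC| = (-0.0205,0.9998); ey = (-0.9998,-0.0205)
θ=244°: P = B + 0.85·ex + -0.78·ey = (-0.5527,-1.8306)
θ=260°: B = A + 3.00·(cos260°, sin260°) = (-0.5209, -2.9544)
θ=260°: |BD| = 8.0804
θ=260°: circle(B,8.00) ∩ circle(D,10.00): a=1.8126, h=7.7919
θ=260°:   candidates: C₊=(-1.6828,4.9608) cross=62.962; C₋=(4.0151,-9.5441) cross=-62.962
θ=260°:   branch + wants cross > 0 → take C=(-1.6828,4.9608) (cross=62.962)
θ=260°: ex = (C−B)/|BC| = (-0.1452,0.9894); ey = (-0.9894,-0.1452)
θ=260°: P = B + 0.85·ex + -0.78·ey = (0.1273,-2.0002)

θ=132°: -0.89 2.51
θ=244°: -0.55 -1.83
θ=260°: 0.13 -2.00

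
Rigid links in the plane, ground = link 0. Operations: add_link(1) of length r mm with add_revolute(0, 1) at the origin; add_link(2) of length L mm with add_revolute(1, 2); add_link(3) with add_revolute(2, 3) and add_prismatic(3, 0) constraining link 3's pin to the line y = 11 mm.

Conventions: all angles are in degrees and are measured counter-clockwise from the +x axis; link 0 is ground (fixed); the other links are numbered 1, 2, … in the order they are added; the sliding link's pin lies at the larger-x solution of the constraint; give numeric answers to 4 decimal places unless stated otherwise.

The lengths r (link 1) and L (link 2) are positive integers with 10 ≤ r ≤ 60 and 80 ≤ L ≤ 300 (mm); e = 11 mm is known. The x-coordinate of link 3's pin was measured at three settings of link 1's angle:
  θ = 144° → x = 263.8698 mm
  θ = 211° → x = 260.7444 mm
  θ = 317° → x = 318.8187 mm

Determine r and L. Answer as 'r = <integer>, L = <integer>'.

constraint per measurement: (x − r cos θ)² + (r sin θ − e)² = L²
subtracting the θ₁ and θ₂ equations cancels the r² and L² terms:
r = (x₁² − x₂²) / (2[(x₁cos θ₁ + e sin θ₁) − (x₂cos θ₂ + e sin θ₂)]) = 36.9995 → r = 37
L² = (x₁ − r cos θ₁)² + (r sin θ₁ − e)² = 86435.9754 → L = 294.0000 → L = 294
check at θ₃=317°: x = 318.8187 (printed 318.8187) ✓

r = 37, L = 294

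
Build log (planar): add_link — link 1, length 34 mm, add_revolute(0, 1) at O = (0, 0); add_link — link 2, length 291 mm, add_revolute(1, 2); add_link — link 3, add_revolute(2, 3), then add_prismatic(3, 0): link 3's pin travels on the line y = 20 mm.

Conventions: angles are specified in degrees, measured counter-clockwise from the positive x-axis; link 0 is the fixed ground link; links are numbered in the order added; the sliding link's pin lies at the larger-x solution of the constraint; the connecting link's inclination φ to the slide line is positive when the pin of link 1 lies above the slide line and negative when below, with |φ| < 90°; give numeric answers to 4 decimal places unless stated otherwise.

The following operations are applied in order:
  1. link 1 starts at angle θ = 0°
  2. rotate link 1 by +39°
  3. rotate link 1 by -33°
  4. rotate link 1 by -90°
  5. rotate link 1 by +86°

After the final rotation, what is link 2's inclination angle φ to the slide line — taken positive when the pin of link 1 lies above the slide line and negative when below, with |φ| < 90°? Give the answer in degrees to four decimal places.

geometry: r = 34 mm, L = 291 mm, e = 20 mm; θ starts at 0°
rotate link 1 by +39°: θ ← 0° +39° = 39°
rotate link 1 by -33°: θ ← 39° -33° = 6°
rotate link 1 by -90°: θ ← 6° -90° = -84°
rotate link 1 by +86°: θ ← -84° +86° = 2°
h = r sin θ − e = 1.186583 − 20 = -18.813417
sin φ = h / L = -18.813417 / 291 = -0.06465092
φ = arcsin(-0.06465092) = -3.706810°

-3.7068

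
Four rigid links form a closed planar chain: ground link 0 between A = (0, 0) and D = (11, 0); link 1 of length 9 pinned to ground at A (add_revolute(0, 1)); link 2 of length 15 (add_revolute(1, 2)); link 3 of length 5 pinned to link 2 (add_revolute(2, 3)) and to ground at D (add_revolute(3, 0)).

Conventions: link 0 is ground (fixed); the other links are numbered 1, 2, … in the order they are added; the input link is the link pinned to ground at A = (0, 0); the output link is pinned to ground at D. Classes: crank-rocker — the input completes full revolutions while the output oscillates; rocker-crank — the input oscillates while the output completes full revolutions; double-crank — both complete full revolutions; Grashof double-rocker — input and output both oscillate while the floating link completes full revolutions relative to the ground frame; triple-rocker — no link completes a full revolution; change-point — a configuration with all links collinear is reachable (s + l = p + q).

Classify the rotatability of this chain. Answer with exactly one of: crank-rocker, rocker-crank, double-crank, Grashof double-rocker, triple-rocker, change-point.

lengths: ground=11, input=9, coupler=15, output=5
sorted: s=5 (shortest), l=15 (longest), p+q=20
s + l = 20 vs p + q = 20
s + l = p + q → change-point (collinear configuration reachable)

change-point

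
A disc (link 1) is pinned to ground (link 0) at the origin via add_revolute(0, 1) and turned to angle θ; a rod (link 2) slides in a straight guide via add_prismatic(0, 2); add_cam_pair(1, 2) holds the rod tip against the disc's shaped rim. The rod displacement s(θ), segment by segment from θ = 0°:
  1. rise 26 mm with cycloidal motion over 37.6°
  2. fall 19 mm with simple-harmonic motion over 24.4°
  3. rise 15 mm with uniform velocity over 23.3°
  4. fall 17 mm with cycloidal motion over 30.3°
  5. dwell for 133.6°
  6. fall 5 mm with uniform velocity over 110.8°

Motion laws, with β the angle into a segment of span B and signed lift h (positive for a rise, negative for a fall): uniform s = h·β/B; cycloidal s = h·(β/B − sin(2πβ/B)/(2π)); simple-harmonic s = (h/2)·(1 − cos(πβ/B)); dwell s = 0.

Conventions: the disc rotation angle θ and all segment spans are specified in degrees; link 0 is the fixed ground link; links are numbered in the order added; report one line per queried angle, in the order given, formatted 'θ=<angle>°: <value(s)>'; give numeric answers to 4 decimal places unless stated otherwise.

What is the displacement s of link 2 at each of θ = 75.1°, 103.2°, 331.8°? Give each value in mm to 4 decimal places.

segment 1 (0° to 37.6°, cycloidal, h = 26) is passed completely: s = 0.0000 + (26) = 26.0000
segment 2 (37.6° to 62°, simple-harmonic, h = -19) is passed completely: s = 26.0000 + (-19) = 7.0000
θ = 75.1° falls in segment 3 (62° to 85.3°, uniform, h = 15): β = 75.1 − 62 = 13.1°, B = 23.3°; Δs = 15·13.1/23.3 = 8.4335; s = 7.0000 + 8.4335 = 15.4335
segment 3 (62° to 85.3°, uniform, h = 15) is passed completely: s = 7.0000 + (15) = 22.0000
θ = 103.2° falls in segment 4 (85.3° to 115.6°, cycloidal, h = -17): β = 103.2 − 85.3 = 17.9°, B = 30.3°; Δs = -17·(0.5908 − sin(2π·0.5908)/(2π)) = -11.5035; s = 22.0000 − 11.5035 = 10.4965
segment 4 (85.3° to 115.6°, cycloidal, h = -17) is passed completely: s = 22.0000 + (-17) = 5.0000
segment 5 (115.6° to 249.2°, dwell): s unchanged at 5.0000
θ = 331.8° falls in segment 6 (249.2° to 360°, uniform, h = -5): β = 331.8 − 249.2 = 82.6°, B = 110.8°; Δs = -5·82.6/110.8 = -3.7274; s = 5.0000 − 3.7274 = 1.2726

θ=75.1°: 15.4335
θ=103.2°: 10.4965
θ=331.8°: 1.2726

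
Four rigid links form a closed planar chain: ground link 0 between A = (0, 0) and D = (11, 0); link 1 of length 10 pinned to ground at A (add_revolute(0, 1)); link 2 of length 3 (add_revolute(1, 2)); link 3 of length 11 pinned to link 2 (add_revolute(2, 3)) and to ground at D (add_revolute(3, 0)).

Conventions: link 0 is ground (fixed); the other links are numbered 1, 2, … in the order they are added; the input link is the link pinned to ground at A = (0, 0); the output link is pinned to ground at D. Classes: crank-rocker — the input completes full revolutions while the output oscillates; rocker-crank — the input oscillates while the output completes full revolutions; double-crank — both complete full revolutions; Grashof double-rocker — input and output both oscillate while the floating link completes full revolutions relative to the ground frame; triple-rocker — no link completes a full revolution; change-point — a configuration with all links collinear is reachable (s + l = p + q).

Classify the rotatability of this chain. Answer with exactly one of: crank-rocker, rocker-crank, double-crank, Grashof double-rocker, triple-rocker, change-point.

lengths: ground=11, input=10, coupler=3, output=11
sorted: s=3 (shortest), l=11 (longest), p+q=21
s + l = 14 vs p + q = 21
s + l < p + q (Grashof) with shortest = coupler link → Grashof double-rocker

Grashof double-rocker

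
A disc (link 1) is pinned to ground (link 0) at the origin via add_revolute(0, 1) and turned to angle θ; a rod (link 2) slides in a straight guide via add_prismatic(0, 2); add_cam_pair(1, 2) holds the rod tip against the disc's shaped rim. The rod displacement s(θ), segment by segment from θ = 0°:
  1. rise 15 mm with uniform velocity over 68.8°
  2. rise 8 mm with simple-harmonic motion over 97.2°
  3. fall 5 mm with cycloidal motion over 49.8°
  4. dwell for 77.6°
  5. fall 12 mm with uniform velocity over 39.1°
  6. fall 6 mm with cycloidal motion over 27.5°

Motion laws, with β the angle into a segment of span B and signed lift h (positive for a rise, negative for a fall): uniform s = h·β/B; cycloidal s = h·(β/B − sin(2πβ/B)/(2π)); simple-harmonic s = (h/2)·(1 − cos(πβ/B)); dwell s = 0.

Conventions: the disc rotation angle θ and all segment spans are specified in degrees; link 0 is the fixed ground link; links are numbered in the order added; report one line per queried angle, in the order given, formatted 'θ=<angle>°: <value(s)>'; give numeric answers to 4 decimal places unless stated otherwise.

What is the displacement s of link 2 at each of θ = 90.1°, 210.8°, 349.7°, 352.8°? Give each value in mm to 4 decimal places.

segment 1 (0° to 68.8°, uniform, h = 15) is passed completely: s = 0.0000 + (15) = 15.0000
θ = 90.1° falls in segment 2 (68.8° to 166°, simple-harmonic, h = 8): β = 90.1 − 68.8 = 21.3°, B = 97.2°; Δs = 8/2·(1 − cos(π·0.2191)) = 0.9110; s = 15.0000 + 0.9110 = 15.9110
segment 2 (68.8° to 166°, simple-harmonic, h = 8) is passed completely: s = 15.0000 + (8) = 23.0000
θ = 210.8° falls in segment 3 (166° to 215.8°, cycloidal, h = -5): β = 210.8 − 166 = 44.8°, B = 49.8°; Δs = -5·(0.8996 − sin(2π·0.8996)/(2π)) = -4.9674; s = 23.0000 − 4.9674 = 18.0326
segment 3 (166° to 215.8°, cycloidal, h = -5) is passed completely: s = 23.0000 + (-5) = 18.0000
segment 4 (215.8° to 293.4°, dwell): s unchanged at 18.0000
segment 5 (293.4° to 332.5°, uniform, h = -12) is passed completely: s = 18.0000 + (-12) = 6.0000
θ = 349.7° falls in segment 6 (332.5° to 360°, cycloidal, h = -6): β = 349.7 − 332.5 = 17.2°, B = 27.5°; Δs = -6·(0.6255 − sin(2π·0.6255)/(2π)) = -4.4299; s = 6.0000 − 4.4299 = 1.5701
θ = 352.8° falls in segment 6 (332.5° to 360°, cycloidal, h = -6): β = 352.8 − 332.5 = 20.3°, B = 27.5°; Δs = -6·(0.7382 − sin(2π·0.7382)/(2π)) = -5.3814; s = 6.0000 − 5.3814 = 0.6186

θ=90.1°: 15.9110
θ=210.8°: 18.0326
θ=349.7°: 1.5701
θ=352.8°: 0.6186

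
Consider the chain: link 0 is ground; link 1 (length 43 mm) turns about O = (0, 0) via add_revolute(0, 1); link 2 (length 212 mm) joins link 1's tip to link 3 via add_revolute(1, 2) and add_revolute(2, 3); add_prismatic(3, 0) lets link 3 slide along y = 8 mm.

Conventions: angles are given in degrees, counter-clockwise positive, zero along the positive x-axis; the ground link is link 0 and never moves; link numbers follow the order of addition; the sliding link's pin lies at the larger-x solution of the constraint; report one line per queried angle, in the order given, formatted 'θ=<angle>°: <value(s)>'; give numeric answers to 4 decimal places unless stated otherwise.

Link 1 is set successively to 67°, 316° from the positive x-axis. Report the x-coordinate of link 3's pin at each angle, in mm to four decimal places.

geometry: r = 43 mm, L = 212 mm, e = 8 mm
θ=67°: crank pin P = (r cos θ, r sin θ) = (16.801439, 39.581709)
θ=67°: h = r sin θ − e = 39.581709 − 8 = 31.581709
θ=67°: x = r cos θ + √(L² − h²) = 16.801439 + 209.634433 = 226.435872
θ=316°: crank pin P = (r cos θ, r sin θ) = (30.931611, -29.870310)
θ=316°: h = r sin θ − e = -29.870310 − 8 = -37.870310
θ=316°: x = r cos θ + √(L² − h²) = 30.931611 + 208.590124 = 239.521735

θ=67°: 226.4359
θ=316°: 239.5217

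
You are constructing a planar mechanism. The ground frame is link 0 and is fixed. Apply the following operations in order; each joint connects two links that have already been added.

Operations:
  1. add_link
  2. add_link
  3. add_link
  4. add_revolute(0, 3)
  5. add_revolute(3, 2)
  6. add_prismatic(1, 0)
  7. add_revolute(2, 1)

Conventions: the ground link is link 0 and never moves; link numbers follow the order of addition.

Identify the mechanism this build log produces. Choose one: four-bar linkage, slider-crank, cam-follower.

links: 4 (incl. ground); joints: 3 revolute, 1 prismatic, 0 higher (cam) pair, forming one closed loop
4 links, 3 revolutes + 1 prismatic in one loop → slider-crank

slider-crank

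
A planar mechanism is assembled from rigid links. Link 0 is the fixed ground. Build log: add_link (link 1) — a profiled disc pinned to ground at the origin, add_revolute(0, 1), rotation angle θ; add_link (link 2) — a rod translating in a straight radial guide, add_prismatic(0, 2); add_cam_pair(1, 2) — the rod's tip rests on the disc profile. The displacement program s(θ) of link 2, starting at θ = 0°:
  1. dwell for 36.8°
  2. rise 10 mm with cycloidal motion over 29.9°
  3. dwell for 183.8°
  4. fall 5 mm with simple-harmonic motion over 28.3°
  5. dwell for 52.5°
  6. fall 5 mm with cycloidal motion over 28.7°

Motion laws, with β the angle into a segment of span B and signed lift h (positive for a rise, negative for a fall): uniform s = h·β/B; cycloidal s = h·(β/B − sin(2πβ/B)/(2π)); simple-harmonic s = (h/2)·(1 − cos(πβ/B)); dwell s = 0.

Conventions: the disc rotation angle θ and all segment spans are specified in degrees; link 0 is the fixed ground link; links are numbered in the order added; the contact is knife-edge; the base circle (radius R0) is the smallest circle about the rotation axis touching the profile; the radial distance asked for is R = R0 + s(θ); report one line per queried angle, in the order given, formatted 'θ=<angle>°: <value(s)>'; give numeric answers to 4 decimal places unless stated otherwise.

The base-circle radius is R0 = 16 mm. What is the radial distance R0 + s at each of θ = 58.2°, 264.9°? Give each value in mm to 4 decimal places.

seg 1 [0°–36.8°] dwell: s stays 0.0000
seg 2 [36.8°–66.7°] cycloidal, h=10: θ=58.2° here. β=21.4, B=29.9. 10·(0.7157 − sin(2π·0.7157)/(2π)) = 8.7120 → s = 8.7120
seg 2 [36.8°–66.7°] cycloidal, h=10: full span → s += 10 → s = 10.0000
seg 3 [66.7°–250.5°] dwell: s stays 10.0000
seg 4 [250.5°–278.8°] simple-harmonic, h=-5: θ=264.9° here. β=14.4, B=28.3. -5/2·(1 − cos(π·0.5088)) = -2.5694 → s = 7.4306
θ=58.2°: R = R0 + s = 16 + 8.7120 = 24.7120
θ=264.9°: R = R0 + s = 16 + 7.4306 = 23.4306

θ=58.2°: 24.7120
θ=264.9°: 23.4306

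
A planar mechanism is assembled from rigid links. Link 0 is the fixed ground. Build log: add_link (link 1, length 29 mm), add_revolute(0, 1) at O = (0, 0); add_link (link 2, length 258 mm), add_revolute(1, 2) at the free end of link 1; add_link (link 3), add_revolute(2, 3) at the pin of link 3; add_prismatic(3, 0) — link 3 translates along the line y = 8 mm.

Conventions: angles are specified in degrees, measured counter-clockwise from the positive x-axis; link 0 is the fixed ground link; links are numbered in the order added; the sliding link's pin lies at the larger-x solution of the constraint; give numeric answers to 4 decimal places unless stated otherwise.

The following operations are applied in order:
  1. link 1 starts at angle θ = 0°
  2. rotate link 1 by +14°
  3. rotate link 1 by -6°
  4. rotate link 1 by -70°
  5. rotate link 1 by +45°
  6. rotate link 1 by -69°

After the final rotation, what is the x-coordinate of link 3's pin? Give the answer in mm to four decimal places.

geometry: r = 29 mm, L = 258 mm, e = 8 mm; θ starts at 0°
rotate link 1 by +14°: θ ← 0° +14° = 14°
rotate link 1 by -6°: θ ← 14° -6° = 8°
rotate link 1 by -70°: θ ← 8° -70° = -62°
rotate link 1 by +45°: θ ← -62° +45° = -17°
rotate link 1 by -69°: θ ← -17° -69° = -86°
crank pin P = (r cos θ, r sin θ) = (2.022938, -28.929357)
h = r sin θ − e = -28.929357 − 8 = -36.929357
x = r cos θ + √(L² − h²) = 2.022938 + 255.343342 = 257.366280

257.3663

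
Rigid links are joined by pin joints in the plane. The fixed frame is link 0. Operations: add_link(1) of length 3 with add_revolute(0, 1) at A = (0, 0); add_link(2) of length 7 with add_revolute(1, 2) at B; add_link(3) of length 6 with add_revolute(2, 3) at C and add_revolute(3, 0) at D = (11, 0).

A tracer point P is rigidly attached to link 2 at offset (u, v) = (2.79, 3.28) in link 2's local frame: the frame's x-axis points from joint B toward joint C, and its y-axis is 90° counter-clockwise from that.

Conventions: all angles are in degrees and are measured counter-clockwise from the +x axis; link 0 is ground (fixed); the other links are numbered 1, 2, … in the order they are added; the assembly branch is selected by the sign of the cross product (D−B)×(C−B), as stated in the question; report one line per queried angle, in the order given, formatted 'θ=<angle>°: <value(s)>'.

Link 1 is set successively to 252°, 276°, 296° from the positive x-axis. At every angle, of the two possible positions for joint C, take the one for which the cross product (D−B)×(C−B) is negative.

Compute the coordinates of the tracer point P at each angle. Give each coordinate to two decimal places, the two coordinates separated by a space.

A=(0,0), D=(11.00,0)
θ=252°: B = A + 3.00·(cos252°, sin252°) = (-0.9271, -2.8532)
θ=252°: |BD| = 12.2636
θ=252°: circle(B,7.00) ∩ circle(D,6.00): a=6.6618, h=2.1495
θ=252°:   candidates: C₊=(5.0519,0.7872) cross=26.360; C₋=(6.0520,-3.3938) cross=-26.360
θ=252°:   branch - wants cross < 0 → take C=(6.0520,-3.3938) (cross=-26.360)
θ=252°: ex = (C−B)/|BC| = (0.9970,-0.0772); ey = (0.0772,0.9970)
θ=252°: P = B + 2.79·ex + 3.28·ey = (2.1079,0.2016)
θ=276°: B = A + 3.00·(cos276°, sin276°) = (0.3136, -2.9836)
θ=276°: |BD| = 11.0951
θ=276°: circle(B,7.00) ∩ circle(D,6.00): a=6.1334, h=3.3736
θ=276°:   candidates: C₊=(5.3139,1.9151) cross=37.431; C₋=(7.1283,-4.5836) cross=-37.431
θ=276°:   branch - wants cross < 0 → take C=(7.1283,-4.5836) (cross=-37.431)
θ=276°: ex = (C−B)/|BC| = (0.9735,-0.2286); ey = (0.2286,0.9735)
θ=276°: P = B + 2.79·ex + 3.28·ey = (3.7795,-0.4281)
θ=296°: B = A + 3.00·(cos296°, sin296°) = (1.3151, -2.6964)
θ=296°: |BD| = 10.0532
θ=296°: circle(B,7.00) ∩ circle(D,6.00): a=5.6732, h=4.1006
θ=296°:   candidates: C₊=(5.6806,2.7756) cross=41.224; C₋=(7.8803,-5.1252) cross=-41.224
θ=296°:   branch - wants cross < 0 → take C=(7.8803,-5.1252) (cross=-41.224)
θ=296°: ex = (C−B)/|BC| = (0.9379,-0.3470); ey = (0.3470,0.9379)
θ=296°: P = B + 2.79·ex + 3.28·ey = (5.0698,-0.5882)

θ=252°: 2.11 0.20
θ=276°: 3.78 -0.43
θ=296°: 5.07 -0.59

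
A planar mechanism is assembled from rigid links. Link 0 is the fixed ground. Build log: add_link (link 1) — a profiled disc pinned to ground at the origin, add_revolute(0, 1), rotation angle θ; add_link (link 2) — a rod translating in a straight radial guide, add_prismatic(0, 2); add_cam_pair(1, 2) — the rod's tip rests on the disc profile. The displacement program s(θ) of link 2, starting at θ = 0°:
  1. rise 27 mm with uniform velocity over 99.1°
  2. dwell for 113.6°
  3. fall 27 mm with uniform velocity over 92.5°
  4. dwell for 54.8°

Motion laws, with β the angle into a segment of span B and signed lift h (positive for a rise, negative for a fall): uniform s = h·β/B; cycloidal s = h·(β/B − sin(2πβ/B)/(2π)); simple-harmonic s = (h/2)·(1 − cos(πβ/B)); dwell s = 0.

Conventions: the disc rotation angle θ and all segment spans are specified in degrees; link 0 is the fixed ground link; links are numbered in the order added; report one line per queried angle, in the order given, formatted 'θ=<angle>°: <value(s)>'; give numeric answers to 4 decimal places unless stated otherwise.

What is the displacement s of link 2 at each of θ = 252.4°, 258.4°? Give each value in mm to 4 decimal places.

seg 1 [0°–99.1°] uniform, h=27: full span → s += 27 → s = 27.0000
seg 2 [99.1°–212.7°] dwell: s stays 27.0000
seg 3 [212.7°–305.2°] uniform, h=-27: θ=252.4° here. β=39.7, B=92.5. -27·39.7/92.5 = -11.5881 → s = 15.4119
seg 3 [212.7°–305.2°] uniform, h=-27: θ=258.4° here. β=45.7, B=92.5. -27·45.7/92.5 = -13.3395 → s = 13.6605

θ=252.4°: 15.4119
θ=258.4°: 13.6605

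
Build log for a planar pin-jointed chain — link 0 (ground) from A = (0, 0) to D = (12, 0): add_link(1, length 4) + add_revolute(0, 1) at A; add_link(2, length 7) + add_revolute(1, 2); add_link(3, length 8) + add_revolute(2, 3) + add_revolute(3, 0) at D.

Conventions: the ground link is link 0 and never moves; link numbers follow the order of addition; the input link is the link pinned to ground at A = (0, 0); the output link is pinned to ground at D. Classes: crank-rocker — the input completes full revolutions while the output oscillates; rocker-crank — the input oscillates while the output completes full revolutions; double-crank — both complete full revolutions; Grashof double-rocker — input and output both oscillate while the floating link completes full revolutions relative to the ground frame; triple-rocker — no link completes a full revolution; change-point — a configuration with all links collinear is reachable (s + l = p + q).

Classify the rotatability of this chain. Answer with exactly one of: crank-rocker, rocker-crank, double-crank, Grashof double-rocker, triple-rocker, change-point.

lengths: ground=12, input=4, coupler=7, output=8
sorted: s=4 (shortest), l=12 (longest), p+q=15
s + l = 16 vs p + q = 15
s + l > p + q → non-Grashof → no link fully rotates → triple-rocker

triple-rocker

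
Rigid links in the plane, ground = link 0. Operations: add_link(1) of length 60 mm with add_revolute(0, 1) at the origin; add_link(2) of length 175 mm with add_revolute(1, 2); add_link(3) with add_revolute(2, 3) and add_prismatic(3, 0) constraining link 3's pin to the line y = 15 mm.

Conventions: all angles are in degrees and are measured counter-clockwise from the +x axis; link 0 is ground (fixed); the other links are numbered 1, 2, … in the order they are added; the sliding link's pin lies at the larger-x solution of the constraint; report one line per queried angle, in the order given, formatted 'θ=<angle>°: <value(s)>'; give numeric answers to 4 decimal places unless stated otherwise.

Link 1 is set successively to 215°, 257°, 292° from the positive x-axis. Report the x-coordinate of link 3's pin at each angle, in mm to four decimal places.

geometry: r = 60 mm, L = 175 mm, e = 15 mm
θ=215°: crank pin P = (r cos θ, r sin θ) = (-49.149123, -34.414586)
θ=215°: h = r sin θ − e = -34.414586 − 15 = -49.414586
θ=215°: x = r cos θ + √(L² − h²) = -49.149123 + 167.878524 = 118.729401
θ=257°: crank pin P = (r cos θ, r sin θ) = (-13.497063, -58.462204)
θ=257°: h = r sin θ − e = -58.462204 − 15 = -73.462204
θ=257°: x = r cos θ + √(L² − h²) = -13.497063 + 158.834205 = 145.337141
θ=292°: crank pin P = (r cos θ, r sin θ) = (22.476396, -55.631031)
θ=292°: h = r sin θ − e = -55.631031 − 15 = -70.631031
θ=292°: x = r cos θ + √(L² − h²) = 22.476396 + 160.113264 = 182.589660

θ=215°: 118.7294
θ=257°: 145.3371
θ=292°: 182.5897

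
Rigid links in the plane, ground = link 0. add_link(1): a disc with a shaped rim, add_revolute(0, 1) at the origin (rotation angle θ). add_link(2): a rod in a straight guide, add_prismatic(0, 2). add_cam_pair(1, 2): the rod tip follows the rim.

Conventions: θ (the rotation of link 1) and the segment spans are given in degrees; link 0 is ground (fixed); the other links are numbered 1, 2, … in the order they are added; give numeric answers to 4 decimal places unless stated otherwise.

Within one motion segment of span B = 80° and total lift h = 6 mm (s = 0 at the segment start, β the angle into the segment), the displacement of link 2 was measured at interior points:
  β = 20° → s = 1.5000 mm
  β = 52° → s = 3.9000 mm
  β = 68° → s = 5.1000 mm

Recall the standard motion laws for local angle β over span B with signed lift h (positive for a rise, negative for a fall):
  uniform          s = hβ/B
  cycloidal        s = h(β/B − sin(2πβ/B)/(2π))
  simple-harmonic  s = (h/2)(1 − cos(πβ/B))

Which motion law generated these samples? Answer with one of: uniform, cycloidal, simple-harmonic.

candidates at β/B = r: uniform s = h·r (linear in β); cycloidal s = h·(r − sin(2πr)/(2π)); simple-harmonic s = (h/2)(1 − cos(πr))
β=20°: printed 1.5000 | uniform 1.5000, cycloidal 0.5451, simple-harmonic 0.8787
β=52°: printed 3.9000 | uniform 3.9000, cycloidal 4.6726, simple-harmonic 4.3620
β=68°: printed 5.1000 | uniform 5.1000, cycloidal 5.8726, simple-harmonic 5.6730
only one law matches every sample → uniform

uniform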